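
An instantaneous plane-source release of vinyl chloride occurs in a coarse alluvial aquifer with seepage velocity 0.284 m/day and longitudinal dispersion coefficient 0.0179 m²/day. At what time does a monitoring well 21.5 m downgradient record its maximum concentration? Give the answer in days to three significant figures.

75.5 days

For the 1D instantaneous-source solution, setting ∂C/∂t = 0 at fixed x gives v²t² + 2Dt − x² = 0, so t = (√(D² + v²x²) − D)/v².
√(D² + v²x²) = √(0.0179² + 0.284² × 21.5²) = 6.106; v² = 0.080656.
t = (6.106 − 0.0179)/0.080656 = 75.5 days (vs. the pure-advection estimate x/v = 75.7 d).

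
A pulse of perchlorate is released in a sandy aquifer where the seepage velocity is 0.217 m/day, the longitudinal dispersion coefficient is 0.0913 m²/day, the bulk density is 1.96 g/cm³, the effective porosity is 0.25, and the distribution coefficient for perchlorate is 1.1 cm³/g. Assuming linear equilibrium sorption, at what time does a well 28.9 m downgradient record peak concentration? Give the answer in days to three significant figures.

1260 days

Retardation factor R = 1 + ρ_b·K_d/n = 1 + 1.96 × 1.1/0.25 = 9.624.
Sorption retards both mechanisms: v_R = v/R = 0.02255 m/day, D_R = D/R = 0.009487 m²/day.
Peak time from v_R²t² + 2D_R t − x² = 0: t = (√(D_R² + v_R²x²) − D_R)/v_R².
√(D_R² + v_R²x²) = √(0.009487² + 0.02255² × 28.9²) = 0.6518; v_R² = 0.0005085.
t = (0.6518 − 0.009487)/0.0005085 = 1260 days.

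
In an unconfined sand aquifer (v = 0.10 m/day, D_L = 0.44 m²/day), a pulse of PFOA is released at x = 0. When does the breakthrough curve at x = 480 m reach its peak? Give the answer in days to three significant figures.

4760 days

For the 1D instantaneous-source solution, setting ∂C/∂t = 0 at fixed x gives v²t² + 2Dt − x² = 0, so t = (√(D² + v²x²) − D)/v².
√(D² + v²x²) = √(0.44² + 0.10² × 480²) = 48.00; v² = 0.01.
t = (48.00 − 0.44)/0.01 = 4760 days (vs. the pure-advection estimate x/v = 4800 d).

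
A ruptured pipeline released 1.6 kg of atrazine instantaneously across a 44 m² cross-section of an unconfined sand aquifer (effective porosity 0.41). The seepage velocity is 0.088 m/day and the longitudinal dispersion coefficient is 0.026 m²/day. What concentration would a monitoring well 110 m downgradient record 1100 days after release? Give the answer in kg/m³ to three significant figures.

For an instantaneous plane source, C(x,t) = M/(n_e·A·√(4πDt)) · exp(−(x−vt)²/(4Dt)), with n_e·A the pore (flow) area.
Plume center vt = 0.088 × 1100 = 96.8 m, so the well at 110 m is 13.2 m downgradient of the peak.
√(4πDt) = 18.96 m, giving peak height M/(n_e·A·√(4πDt)) = 1.6/(0.41 × 44 × 18.96) = 0.004678 kg/m³.
(x−vt)²/(4Dt) = (13.2)²/(4 × 0.026 × 1100) = 1.523; exp(−1.523) = 0.2181.
C = 0.004678 × 0.2181 = 0.00102 kg/m³.

0.00102 kg/m³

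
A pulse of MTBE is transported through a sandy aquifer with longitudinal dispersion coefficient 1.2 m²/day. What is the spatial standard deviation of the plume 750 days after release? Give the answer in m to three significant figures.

Dispersive spreading gives a Gaussian with σ² = 2Dt; advection only shifts the center.
σ = √(2 × 1.2 × 750) = 42.4 m.

42.4 m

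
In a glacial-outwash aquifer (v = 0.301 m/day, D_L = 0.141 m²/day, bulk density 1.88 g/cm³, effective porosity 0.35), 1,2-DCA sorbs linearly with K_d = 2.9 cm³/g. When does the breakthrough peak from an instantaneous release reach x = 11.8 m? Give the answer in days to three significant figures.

625 days

Retardation factor R = 1 + ρ_b·K_d/n = 1 + 1.88 × 2.9/0.35 = 16.58.
Sorption retards both mechanisms: v_R = v/R = 0.01815 m/day, D_R = D/R = 0.008504 m²/day.
Peak time from v_R²t² + 2D_R t − x² = 0: t = (√(D_R² + v_R²x²) − D_R)/v_R².
√(D_R² + v_R²x²) = √(0.008504² + 0.01815² × 11.8²) = 0.2143; v_R² = 0.0003294.
t = (0.2143 − 0.008504)/0.0003294 = 625 days.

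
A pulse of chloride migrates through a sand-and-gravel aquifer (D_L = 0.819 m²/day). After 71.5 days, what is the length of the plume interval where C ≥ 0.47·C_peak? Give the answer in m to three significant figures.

The plume is Gaussian with σ = √(2Dt) = √(2 × 0.819 × 71.5) = 10.82 m.
C/C_peak = exp(−Δx²/(2σ²)) = 0.47 ⇒ Δx = σ·√(−2 ln 0.47) = 10.82 × 1.229 = 13.30 m.
Width = 2Δx = 26.6 m.

26.6 m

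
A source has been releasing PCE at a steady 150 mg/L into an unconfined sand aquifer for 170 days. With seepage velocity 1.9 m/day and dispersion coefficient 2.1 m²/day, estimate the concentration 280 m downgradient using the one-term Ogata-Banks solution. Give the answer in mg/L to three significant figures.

142 mg/L

For a continuous step input, C/C₀ ≈ ½·erfc((x−vt)/(2√(Dt))).
vt = 1.9 × 170 = 323 m and 2√(Dt) = 2√(2.1 × 170) = 37.79 m.
Argument (x−vt)/(2√(Dt)) = (280 − 323)/37.79 = -1.138; ½·erfc(-1.138) = 0.9462.
C = 150 × 0.9462 = 142 mg/L.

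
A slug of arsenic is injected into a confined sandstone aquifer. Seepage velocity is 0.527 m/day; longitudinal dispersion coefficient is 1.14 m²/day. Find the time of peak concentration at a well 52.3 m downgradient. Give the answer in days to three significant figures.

95.2 days

For the 1D instantaneous-source solution, setting ∂C/∂t = 0 at fixed x gives v²t² + 2Dt − x² = 0, so t = (√(D² + v²x²) − D)/v².
√(D² + v²x²) = √(1.14² + 0.527² × 52.3²) = 27.59; v² = 0.277729.
t = (27.59 − 1.14)/0.277729 = 95.2 days (vs. the pure-advection estimate x/v = 99.2 d).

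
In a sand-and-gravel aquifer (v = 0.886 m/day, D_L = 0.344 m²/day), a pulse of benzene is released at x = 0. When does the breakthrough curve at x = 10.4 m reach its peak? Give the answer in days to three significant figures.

11.3 days

For the 1D instantaneous-source solution, setting ∂C/∂t = 0 at fixed x gives v²t² + 2Dt − x² = 0, so t = (√(D² + v²x²) − D)/v².
√(D² + v²x²) = √(0.344² + 0.886² × 10.4²) = 9.221; v² = 0.784996.
t = (9.221 − 0.344)/0.784996 = 11.3 days (vs. the pure-advection estimate x/v = 11.7 d).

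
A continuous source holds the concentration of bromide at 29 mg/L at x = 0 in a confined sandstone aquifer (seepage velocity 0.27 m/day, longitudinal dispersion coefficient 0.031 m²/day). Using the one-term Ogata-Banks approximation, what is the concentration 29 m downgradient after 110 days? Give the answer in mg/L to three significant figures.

17.6 mg/L

For a continuous step input, C/C₀ ≈ ½·erfc((x−vt)/(2√(Dt))).
vt = 0.27 × 110 = 29.7 m and 2√(Dt) = 2√(0.031 × 110) = 3.693 m.
Argument (x−vt)/(2√(Dt)) = (29 − 29.7)/3.693 = -0.1895; ½·erfc(-0.1895) = 0.6056.
C = 29 × 0.6056 = 17.6 mg/L.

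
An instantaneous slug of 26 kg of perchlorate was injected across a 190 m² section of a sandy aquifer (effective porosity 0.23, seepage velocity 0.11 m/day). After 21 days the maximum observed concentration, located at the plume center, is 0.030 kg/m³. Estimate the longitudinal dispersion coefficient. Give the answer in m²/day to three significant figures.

At the plume center C_max = M/(n_e·A·√(4πDt)), so D = M²/(4πt·(n_e·A·C_max)²).
n_e·A·C_max = 0.23 × 190 × 0.030 = 1.311 kg/m.
D = 26²/(4π × 21 × 1.311²) = 1.49 m²/day.

1.49 m²/day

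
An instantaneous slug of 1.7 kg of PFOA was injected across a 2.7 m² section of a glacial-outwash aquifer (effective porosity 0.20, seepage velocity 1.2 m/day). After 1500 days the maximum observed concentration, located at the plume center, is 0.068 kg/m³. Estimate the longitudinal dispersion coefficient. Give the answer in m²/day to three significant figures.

0.114 m²/day

At the plume center C_max = M/(n_e·A·√(4πDt)), so D = M²/(4πt·(n_e·A·C_max)²).
n_e·A·C_max = 0.20 × 2.7 × 0.068 = 0.03672 kg/m.
D = 1.7²/(4π × 1500 × 0.03672²) = 0.114 m²/day.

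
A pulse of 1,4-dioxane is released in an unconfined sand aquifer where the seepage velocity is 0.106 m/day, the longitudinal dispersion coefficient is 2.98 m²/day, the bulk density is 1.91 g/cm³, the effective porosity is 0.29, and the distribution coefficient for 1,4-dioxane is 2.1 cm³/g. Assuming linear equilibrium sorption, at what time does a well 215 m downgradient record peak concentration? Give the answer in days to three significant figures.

Retardation factor R = 1 + ρ_b·K_d/n = 1 + 1.91 × 2.1/0.29 = 14.83.
Sorption retards both mechanisms: v_R = v/R = 0.007148 m/day, D_R = D/R = 0.2009 m²/day.
Peak time from v_R²t² + 2D_R t − x² = 0: t = (√(D_R² + v_R²x²) − D_R)/v_R².
√(D_R² + v_R²x²) = √(0.2009² + 0.007148² × 215²) = 1.550; v_R² = 5.109e-05.
t = (1.550 − 0.2009)/5.109e-05 = 26400 days.

26400 days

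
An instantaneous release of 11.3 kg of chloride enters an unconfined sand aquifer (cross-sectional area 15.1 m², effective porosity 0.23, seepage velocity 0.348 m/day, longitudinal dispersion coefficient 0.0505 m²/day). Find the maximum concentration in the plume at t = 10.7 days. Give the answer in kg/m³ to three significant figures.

1.25 kg/m³

The peak of an instantaneous 1D plume sits at x = vt; there the Gaussian factor is 1 and C_max = M/(n_e·A·√(4πDt)), where n_e·A is the pore area the mass is dissolved in.
√(4πDt) = √(4π × 0.0505 × 10.7) = 2.606 m, so C_max = 11.3/(0.23 × 15.1 × 2.606) = 1.25 kg/m³.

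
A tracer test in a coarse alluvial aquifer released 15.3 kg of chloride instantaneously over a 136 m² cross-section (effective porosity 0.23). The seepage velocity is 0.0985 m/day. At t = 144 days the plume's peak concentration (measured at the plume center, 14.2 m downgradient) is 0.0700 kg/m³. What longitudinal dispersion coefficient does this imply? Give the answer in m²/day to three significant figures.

0.0270 m²/day

At the plume center C_max = M/(n_e·A·√(4πDt)), so D = M²/(4πt·(n_e·A·C_max)²).
n_e·A·C_max = 0.23 × 136 × 0.0700 = 2.190 kg/m.
D = 15.3²/(4π × 144 × 2.190²) = 0.0270 m²/day.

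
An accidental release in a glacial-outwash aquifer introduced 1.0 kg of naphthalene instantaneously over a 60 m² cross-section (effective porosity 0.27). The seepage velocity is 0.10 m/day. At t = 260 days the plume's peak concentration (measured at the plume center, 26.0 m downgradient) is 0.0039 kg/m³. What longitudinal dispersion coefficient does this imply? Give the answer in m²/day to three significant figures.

0.0767 m²/day

At the plume center C_max = M/(n_e·A·√(4πDt)), so D = M²/(4πt·(n_e·A·C_max)²).
n_e·A·C_max = 0.27 × 60 × 0.0039 = 0.06318 kg/m.
D = 1.0²/(4π × 260 × 0.06318²) = 0.0767 m²/day.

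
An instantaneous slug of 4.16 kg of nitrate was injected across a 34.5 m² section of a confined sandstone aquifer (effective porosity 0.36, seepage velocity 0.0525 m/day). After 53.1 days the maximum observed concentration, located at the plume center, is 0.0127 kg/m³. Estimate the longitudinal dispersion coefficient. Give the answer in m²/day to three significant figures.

At the plume center C_max = M/(n_e·A·√(4πDt)), so D = M²/(4πt·(n_e·A·C_max)²).
n_e·A·C_max = 0.36 × 34.5 × 0.0127 = 0.1577 kg/m.
D = 4.16²/(4π × 53.1 × 0.1577²) = 1.04 m²/day.

1.04 m²/day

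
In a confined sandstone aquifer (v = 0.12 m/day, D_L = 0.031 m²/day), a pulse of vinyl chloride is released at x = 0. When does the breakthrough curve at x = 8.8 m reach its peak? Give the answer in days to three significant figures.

71.2 days

For the 1D instantaneous-source solution, setting ∂C/∂t = 0 at fixed x gives v²t² + 2Dt − x² = 0, so t = (√(D² + v²x²) − D)/v².
√(D² + v²x²) = √(0.031² + 0.12² × 8.8²) = 1.056; v² = 0.0144.
t = (1.056 − 0.031)/0.0144 = 71.2 days (vs. the pure-advection estimate x/v = 73.3 d).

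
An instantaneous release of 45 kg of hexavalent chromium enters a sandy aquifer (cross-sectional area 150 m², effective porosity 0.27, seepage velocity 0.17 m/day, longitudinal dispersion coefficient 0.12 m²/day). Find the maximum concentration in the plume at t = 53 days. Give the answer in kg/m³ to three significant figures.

0.124 kg/m³

The peak of an instantaneous 1D plume sits at x = vt; there the Gaussian factor is 1 and C_max = M/(n_e·A·√(4πDt)), where n_e·A is the pore area the mass is dissolved in.
√(4πDt) = √(4π × 0.12 × 53) = 8.940 m, so C_max = 45/(0.27 × 150 × 8.940) = 0.124 kg/m³.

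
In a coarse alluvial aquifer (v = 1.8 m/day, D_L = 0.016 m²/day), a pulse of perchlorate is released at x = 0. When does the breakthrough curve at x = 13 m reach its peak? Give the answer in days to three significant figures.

For the 1D instantaneous-source solution, setting ∂C/∂t = 0 at fixed x gives v²t² + 2Dt − x² = 0, so t = (√(D² + v²x²) − D)/v².
√(D² + v²x²) = √(0.016² + 1.8² × 13²) = 23.40; v² = 3.24.
t = (23.40 − 0.016)/3.24 = 7.22 days (vs. the pure-advection estimate x/v = 7.22 d).

7.22 days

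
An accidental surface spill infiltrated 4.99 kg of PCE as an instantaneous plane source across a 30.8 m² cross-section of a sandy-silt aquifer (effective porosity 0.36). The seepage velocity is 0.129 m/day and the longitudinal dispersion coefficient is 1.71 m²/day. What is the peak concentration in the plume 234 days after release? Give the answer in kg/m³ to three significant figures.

The peak of an instantaneous 1D plume sits at x = vt; there the Gaussian factor is 1 and C_max = M/(n_e·A·√(4πDt)), where n_e·A is the pore area the mass is dissolved in.
√(4πDt) = √(4π × 1.71 × 234) = 70.91 m, so C_max = 4.99/(0.36 × 30.8 × 70.91) = 0.00635 kg/m³.

0.00635 kg/m³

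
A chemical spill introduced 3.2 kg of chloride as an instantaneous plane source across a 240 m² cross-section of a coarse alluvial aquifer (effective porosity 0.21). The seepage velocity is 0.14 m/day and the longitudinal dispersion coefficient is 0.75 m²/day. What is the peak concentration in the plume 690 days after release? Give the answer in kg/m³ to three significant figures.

The peak of an instantaneous 1D plume sits at x = vt; there the Gaussian factor is 1 and C_max = M/(n_e·A·√(4πDt)), where n_e·A is the pore area the mass is dissolved in.
√(4πDt) = √(4π × 0.75 × 690) = 80.64 m, so C_max = 3.2/(0.21 × 240 × 80.64) = 0.000787 kg/m³.

0.000787 kg/m³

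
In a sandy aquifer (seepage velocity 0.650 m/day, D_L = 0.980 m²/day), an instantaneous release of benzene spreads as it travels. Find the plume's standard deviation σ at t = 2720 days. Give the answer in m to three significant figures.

73.0 m

Dispersive spreading gives a Gaussian with σ² = 2Dt; advection only shifts the center.
σ = √(2 × 0.980 × 2720) = 73.0 m.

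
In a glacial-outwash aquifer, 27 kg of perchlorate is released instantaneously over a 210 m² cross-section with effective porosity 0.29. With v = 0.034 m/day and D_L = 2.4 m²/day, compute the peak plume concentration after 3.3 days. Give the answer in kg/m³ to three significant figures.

The peak of an instantaneous 1D plume sits at x = vt; there the Gaussian factor is 1 and C_max = M/(n_e·A·√(4πDt)), where n_e·A is the pore area the mass is dissolved in.
√(4πDt) = √(4π × 2.4 × 3.3) = 9.976 m, so C_max = 27/(0.29 × 210 × 9.976) = 0.0444 kg/m³.

0.0444 kg/m³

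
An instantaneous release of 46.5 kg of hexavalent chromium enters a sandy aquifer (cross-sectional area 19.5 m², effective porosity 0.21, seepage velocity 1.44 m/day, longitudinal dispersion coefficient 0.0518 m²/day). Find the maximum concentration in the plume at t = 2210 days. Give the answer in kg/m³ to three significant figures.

0.299 kg/m³

The peak of an instantaneous 1D plume sits at x = vt; there the Gaussian factor is 1 and C_max = M/(n_e·A·√(4πDt)), where n_e·A is the pore area the mass is dissolved in.
√(4πDt) = √(4π × 0.0518 × 2210) = 37.93 m, so C_max = 46.5/(0.21 × 19.5 × 37.93) = 0.299 kg/m³.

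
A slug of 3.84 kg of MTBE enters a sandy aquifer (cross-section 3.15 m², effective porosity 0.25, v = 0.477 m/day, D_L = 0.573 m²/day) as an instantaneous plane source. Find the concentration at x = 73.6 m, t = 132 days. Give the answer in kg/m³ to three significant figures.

0.109 kg/m³

For an instantaneous plane source, C(x,t) = M/(n_e·A·√(4πDt)) · exp(−(x−vt)²/(4Dt)), with n_e·A the pore (flow) area.
Plume center vt = 0.477 × 132 = 62.964 m, so the well at 73.6 m is 10.636 m downgradient of the peak.
√(4πDt) = 30.83 m, giving peak height M/(n_e·A·√(4πDt)) = 3.84/(0.25 × 3.15 × 30.83) = 0.1582 kg/m³.
(x−vt)²/(4Dt) = (10.636)²/(4 × 0.573 × 132) = 0.3739; exp(−0.3739) = 0.6880.
C = 0.1582 × 0.6880 = 0.109 kg/m³.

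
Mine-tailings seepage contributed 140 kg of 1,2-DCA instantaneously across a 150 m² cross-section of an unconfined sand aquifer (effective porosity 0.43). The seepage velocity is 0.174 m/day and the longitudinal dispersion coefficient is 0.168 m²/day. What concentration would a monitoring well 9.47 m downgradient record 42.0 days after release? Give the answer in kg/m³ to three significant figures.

For an instantaneous plane source, C(x,t) = M/(n_e·A·√(4πDt)) · exp(−(x−vt)²/(4Dt)), with n_e·A the pore (flow) area.
Plume center vt = 0.174 × 42.0 = 7.308 m, so the well at 9.47 m is 2.162 m downgradient of the peak.
√(4πDt) = 9.416 m, giving peak height M/(n_e·A·√(4πDt)) = 140/(0.43 × 150 × 9.416) = 0.2305 kg/m³.
(x−vt)²/(4Dt) = (2.162)²/(4 × 0.168 × 42.0) = 0.1656; exp(−0.1656) = 0.8474.
C = 0.2305 × 0.8474 = 0.195 kg/m³.

0.195 kg/m³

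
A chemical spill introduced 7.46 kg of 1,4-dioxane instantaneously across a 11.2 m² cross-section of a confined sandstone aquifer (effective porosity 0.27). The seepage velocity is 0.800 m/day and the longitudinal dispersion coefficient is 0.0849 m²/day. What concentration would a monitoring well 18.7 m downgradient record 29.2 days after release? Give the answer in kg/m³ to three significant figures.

0.0495 kg/m³

For an instantaneous plane source, C(x,t) = M/(n_e·A·√(4πDt)) · exp(−(x−vt)²/(4Dt)), with n_e·A the pore (flow) area.
Plume center vt = 0.800 × 29.2 = 23.36 m, so the well at 18.7 m is 4.66 m upgradient of the peak.
√(4πDt) = 5.581 m, giving peak height M/(n_e·A·√(4πDt)) = 7.46/(0.27 × 11.2 × 5.581) = 0.4420 kg/m³.
(x−vt)²/(4Dt) = (-4.66)²/(4 × 0.0849 × 29.2) = 2.190; exp(−2.190) = 0.1119.
C = 0.4420 × 0.1119 = 0.0495 kg/m³.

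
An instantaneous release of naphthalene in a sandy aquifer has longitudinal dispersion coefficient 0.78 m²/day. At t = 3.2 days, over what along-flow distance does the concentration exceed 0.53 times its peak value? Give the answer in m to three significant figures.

5.04 m

The plume is Gaussian with σ = √(2Dt) = √(2 × 0.78 × 3.2) = 2.234 m.
C/C_peak = exp(−Δx²/(2σ²)) = 0.53 ⇒ Δx = σ·√(−2 ln 0.53) = 2.234 × 1.127 = 2.518 m.
Width = 2Δx = 5.04 m.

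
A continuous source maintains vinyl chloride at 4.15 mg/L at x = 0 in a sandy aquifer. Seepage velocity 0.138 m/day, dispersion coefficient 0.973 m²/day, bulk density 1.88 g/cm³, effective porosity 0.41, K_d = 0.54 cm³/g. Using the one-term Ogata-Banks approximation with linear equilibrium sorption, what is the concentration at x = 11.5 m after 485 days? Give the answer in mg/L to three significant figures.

Retardation factor R = 1 + ρ_b·K_d/n = 1 + 1.88 × 0.54/0.41 = 3.476.
Sorption retards both mechanisms: v_R = v/R = 0.03970 m/day, D_R = D/R = 0.2799 m²/day.
v_R·t = 0.03970 × 485 = 19.2545 m; 2√(D_R t) = 23.30 m; argument = (11.5 − 19.2545)/23.30 = -0.3328.
C = C₀ × ½·erfc(-0.3328) = 4.15 × 0.6811 = 2.83 mg/L.

2.83 mg/L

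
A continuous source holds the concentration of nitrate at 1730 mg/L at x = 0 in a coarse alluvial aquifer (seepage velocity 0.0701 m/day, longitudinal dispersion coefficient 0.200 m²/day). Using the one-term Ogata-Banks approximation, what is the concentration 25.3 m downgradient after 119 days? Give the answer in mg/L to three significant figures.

12.1 mg/L

For a continuous step input, C/C₀ ≈ ½·erfc((x−vt)/(2√(Dt))).
vt = 0.0701 × 119 = 8.3419 m and 2√(Dt) = 2√(0.200 × 119) = 9.757 m.
Argument (x−vt)/(2√(Dt)) = (25.3 − 8.3419)/9.757 = 1.738; ½·erfc(1.738) = 0.006988.
C = 1730 × 0.006988 = 12.1 mg/L.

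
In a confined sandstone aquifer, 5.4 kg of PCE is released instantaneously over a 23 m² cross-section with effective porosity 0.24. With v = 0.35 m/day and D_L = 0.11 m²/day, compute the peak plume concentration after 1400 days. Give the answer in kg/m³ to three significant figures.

0.0222 kg/m³

The peak of an instantaneous 1D plume sits at x = vt; there the Gaussian factor is 1 and C_max = M/(n_e·A·√(4πDt)), where n_e·A is the pore area the mass is dissolved in.
√(4πDt) = √(4π × 0.11 × 1400) = 43.99 m, so C_max = 5.4/(0.24 × 23 × 43.99) = 0.0222 kg/m³.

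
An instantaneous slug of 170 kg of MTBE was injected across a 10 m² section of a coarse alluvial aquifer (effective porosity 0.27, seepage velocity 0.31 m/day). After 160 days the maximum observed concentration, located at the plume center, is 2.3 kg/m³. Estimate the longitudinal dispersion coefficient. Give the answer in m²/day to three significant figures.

At the plume center C_max = M/(n_e·A·√(4πDt)), so D = M²/(4πt·(n_e·A·C_max)²).
n_e·A·C_max = 0.27 × 10 × 2.3 = 6.210 kg/m.
D = 170²/(4π × 160 × 6.210²) = 0.373 m²/day.

0.373 m²/day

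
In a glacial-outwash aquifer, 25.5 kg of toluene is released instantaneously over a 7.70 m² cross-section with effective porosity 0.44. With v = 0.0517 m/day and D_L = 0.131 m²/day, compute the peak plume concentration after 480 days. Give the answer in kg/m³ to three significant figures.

The peak of an instantaneous 1D plume sits at x = vt; there the Gaussian factor is 1 and C_max = M/(n_e·A·√(4πDt)), where n_e·A is the pore area the mass is dissolved in.
√(4πDt) = √(4π × 0.131 × 480) = 28.11 m, so C_max = 25.5/(0.44 × 7.70 × 28.11) = 0.268 kg/m³.

0.268 kg/m³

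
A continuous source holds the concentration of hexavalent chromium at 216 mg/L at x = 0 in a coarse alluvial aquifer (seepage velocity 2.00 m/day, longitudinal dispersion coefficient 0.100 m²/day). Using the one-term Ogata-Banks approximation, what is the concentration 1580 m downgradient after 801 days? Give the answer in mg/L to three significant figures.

207 mg/L

For a continuous step input, C/C₀ ≈ ½·erfc((x−vt)/(2√(Dt))).
vt = 2.00 × 801 = 1602 m and 2√(Dt) = 2√(0.100 × 801) = 17.90 m.
Argument (x−vt)/(2√(Dt)) = (1580 − 1602)/17.90 = -1.229; ½·erfc(-1.229) = 0.9589.
C = 216 × 0.9589 = 207 mg/L.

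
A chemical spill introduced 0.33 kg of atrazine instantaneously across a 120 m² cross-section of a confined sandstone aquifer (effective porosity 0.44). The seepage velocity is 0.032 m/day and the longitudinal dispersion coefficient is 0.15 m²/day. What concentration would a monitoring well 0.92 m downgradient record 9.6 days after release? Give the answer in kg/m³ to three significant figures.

0.00138 kg/m³

For an instantaneous plane source, C(x,t) = M/(n_e·A·√(4πDt)) · exp(−(x−vt)²/(4Dt)), with n_e·A the pore (flow) area.
Plume center vt = 0.032 × 9.6 = 0.3072 m, so the well at 0.92 m is 0.6128 m downgradient of the peak.
√(4πDt) = 4.254 m, giving peak height M/(n_e·A·√(4πDt)) = 0.33/(0.44 × 120 × 4.254) = 0.001469 kg/m³.
(x−vt)²/(4Dt) = (0.6128)²/(4 × 0.15 × 9.6) = 0.06520; exp(−0.06520) = 0.9369.
C = 0.001469 × 0.9369 = 0.00138 kg/m³.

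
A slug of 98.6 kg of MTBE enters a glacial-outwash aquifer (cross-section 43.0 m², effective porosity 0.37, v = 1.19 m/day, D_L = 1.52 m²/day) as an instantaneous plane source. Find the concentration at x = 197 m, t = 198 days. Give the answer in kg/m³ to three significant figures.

0.0292 kg/m³

For an instantaneous plane source, C(x,t) = M/(n_e·A·√(4πDt)) · exp(−(x−vt)²/(4Dt)), with n_e·A the pore (flow) area.
Plume center vt = 1.19 × 198 = 235.62 m, so the well at 197 m is 38.62 m upgradient of the peak.
√(4πDt) = 61.50 m, giving peak height M/(n_e·A·√(4πDt)) = 98.6/(0.37 × 43.0 × 61.50) = 0.1008 kg/m³.
(x−vt)²/(4Dt) = (-38.62)²/(4 × 1.52 × 198) = 1.239; exp(−1.239) = 0.2897.
C = 0.1008 × 0.2897 = 0.0292 kg/m³.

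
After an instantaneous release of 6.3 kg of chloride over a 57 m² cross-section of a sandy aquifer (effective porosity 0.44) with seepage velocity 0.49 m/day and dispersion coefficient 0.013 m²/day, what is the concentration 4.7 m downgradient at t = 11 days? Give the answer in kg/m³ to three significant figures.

For an instantaneous plane source, C(x,t) = M/(n_e·A·√(4πDt)) · exp(−(x−vt)²/(4Dt)), with n_e·A the pore (flow) area.
Plume center vt = 0.49 × 11 = 5.39 m, so the well at 4.7 m is 0.69 m upgradient of the peak.
√(4πDt) = 1.341 m, giving peak height M/(n_e·A·√(4πDt)) = 6.3/(0.44 × 57 × 1.341) = 0.1873 kg/m³.
(x−vt)²/(4Dt) = (-0.69)²/(4 × 0.013 × 11) = 0.8323; exp(−0.8323) = 0.4350.
C = 0.1873 × 0.4350 = 0.0815 kg/m³.

0.0815 kg/m³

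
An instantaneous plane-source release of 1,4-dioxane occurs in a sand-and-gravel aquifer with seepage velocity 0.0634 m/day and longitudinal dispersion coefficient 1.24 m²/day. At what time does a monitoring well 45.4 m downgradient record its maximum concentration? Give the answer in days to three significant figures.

471 days

For the 1D instantaneous-source solution, setting ∂C/∂t = 0 at fixed x gives v²t² + 2Dt − x² = 0, so t = (√(D² + v²x²) − D)/v².
√(D² + v²x²) = √(1.24² + 0.0634² × 45.4²) = 3.134; v² = 0.00401956.
t = (3.134 − 1.24)/0.00401956 = 471 days (vs. the pure-advection estimate x/v = 716 d).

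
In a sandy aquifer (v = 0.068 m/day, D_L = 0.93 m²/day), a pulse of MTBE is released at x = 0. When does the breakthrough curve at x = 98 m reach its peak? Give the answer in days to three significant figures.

1250 days

For the 1D instantaneous-source solution, setting ∂C/∂t = 0 at fixed x gives v²t² + 2Dt − x² = 0, so t = (√(D² + v²x²) − D)/v².
√(D² + v²x²) = √(0.93² + 0.068² × 98²) = 6.729; v² = 0.004624.
t = (6.729 − 0.93)/0.004624 = 1250 days (vs. the pure-advection estimate x/v = 1440 d).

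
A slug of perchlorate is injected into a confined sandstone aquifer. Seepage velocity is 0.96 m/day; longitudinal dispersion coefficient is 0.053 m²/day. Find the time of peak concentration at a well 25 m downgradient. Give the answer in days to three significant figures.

26.0 days

For the 1D instantaneous-source solution, setting ∂C/∂t = 0 at fixed x gives v²t² + 2Dt − x² = 0, so t = (√(D² + v²x²) − D)/v².
√(D² + v²x²) = √(0.053² + 0.96² × 25²) = 24.00; v² = 0.9216.
t = (24.00 − 0.053)/0.9216 = 26.0 days (vs. the pure-advection estimate x/v = 26.0 d).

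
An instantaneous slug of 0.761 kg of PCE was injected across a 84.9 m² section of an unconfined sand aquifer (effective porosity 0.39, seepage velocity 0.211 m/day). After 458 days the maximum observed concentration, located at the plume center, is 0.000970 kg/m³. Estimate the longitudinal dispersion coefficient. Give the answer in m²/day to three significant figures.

0.0975 m²/day

At the plume center C_max = M/(n_e·A·√(4πDt)), so D = M²/(4πt·(n_e·A·C_max)²).
n_e·A·C_max = 0.39 × 84.9 × 0.000970 = 0.03212 kg/m.
D = 0.761²/(4π × 458 × 0.03212²) = 0.0975 m²/day.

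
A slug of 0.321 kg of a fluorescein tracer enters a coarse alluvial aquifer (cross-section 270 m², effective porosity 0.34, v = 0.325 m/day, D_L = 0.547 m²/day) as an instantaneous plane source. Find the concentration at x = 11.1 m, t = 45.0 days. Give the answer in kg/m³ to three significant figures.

0.000175 kg/m³

For an instantaneous plane source, C(x,t) = M/(n_e·A·√(4πDt)) · exp(−(x−vt)²/(4Dt)), with n_e·A the pore (flow) area.
Plume center vt = 0.325 × 45.0 = 14.625 m, so the well at 11.1 m is 3.525 m upgradient of the peak.
√(4πDt) = 17.59 m, giving peak height M/(n_e·A·√(4πDt)) = 0.321/(0.34 × 270 × 17.59) = 0.0001988 kg/m³.
(x−vt)²/(4Dt) = (-3.525)²/(4 × 0.547 × 45.0) = 0.1262; exp(−0.1262) = 0.8814.
C = 0.0001988 × 0.8814 = 0.000175 kg/m³.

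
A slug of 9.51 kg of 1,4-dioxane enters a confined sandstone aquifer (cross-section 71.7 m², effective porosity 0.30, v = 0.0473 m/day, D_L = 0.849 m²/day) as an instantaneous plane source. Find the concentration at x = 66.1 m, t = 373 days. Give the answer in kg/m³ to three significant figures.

0.00110 kg/m³

For an instantaneous plane source, C(x,t) = M/(n_e·A·√(4πDt)) · exp(−(x−vt)²/(4Dt)), with n_e·A the pore (flow) area.
Plume center vt = 0.0473 × 373 = 17.6429 m, so the well at 66.1 m is 48.4571 m downgradient of the peak.
√(4πDt) = 63.08 m, giving peak height M/(n_e·A·√(4πDt)) = 9.51/(0.30 × 71.7 × 63.08) = 0.007009 kg/m³.
(x−vt)²/(4Dt) = (48.4571)²/(4 × 0.849 × 373) = 1.854; exp(−1.854) = 0.1566.
C = 0.007009 × 0.1566 = 0.00110 kg/m³.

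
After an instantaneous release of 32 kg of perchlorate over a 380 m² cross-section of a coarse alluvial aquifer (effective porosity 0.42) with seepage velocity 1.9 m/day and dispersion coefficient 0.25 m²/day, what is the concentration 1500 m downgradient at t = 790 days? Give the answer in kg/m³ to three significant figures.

0.00402 kg/m³

For an instantaneous plane source, C(x,t) = M/(n_e·A·√(4πDt)) · exp(−(x−vt)²/(4Dt)), with n_e·A the pore (flow) area.
Plume center vt = 1.9 × 790 = 1501 m, so the well at 1500 m is 1 m upgradient of the peak.
√(4πDt) = 49.82 m, giving peak height M/(n_e·A·√(4πDt)) = 32/(0.42 × 380 × 49.82) = 0.004025 kg/m³.
(x−vt)²/(4Dt) = (-1)²/(4 × 0.25 × 790) = 0.001266; exp(−0.001266) = 0.9987.
C = 0.004025 × 0.9987 = 0.00402 kg/m³.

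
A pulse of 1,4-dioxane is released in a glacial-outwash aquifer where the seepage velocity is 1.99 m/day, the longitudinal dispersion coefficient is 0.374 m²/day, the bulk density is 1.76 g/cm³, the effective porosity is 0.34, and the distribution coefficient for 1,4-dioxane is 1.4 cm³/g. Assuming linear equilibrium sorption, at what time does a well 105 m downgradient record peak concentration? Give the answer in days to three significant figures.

Retardation factor R = 1 + ρ_b·K_d/n = 1 + 1.76 × 1.4/0.34 = 8.247.
Sorption retards both mechanisms: v_R = v/R = 0.2413 m/day, D_R = D/R = 0.04535 m²/day.
Peak time from v_R²t² + 2D_R t − x² = 0: t = (√(D_R² + v_R²x²) − D_R)/v_R².
√(D_R² + v_R²x²) = √(0.04535² + 0.2413² × 105²) = 25.34; v_R² = 0.05823.
t = (25.34 − 0.04535)/0.05823 = 434 days.

434 days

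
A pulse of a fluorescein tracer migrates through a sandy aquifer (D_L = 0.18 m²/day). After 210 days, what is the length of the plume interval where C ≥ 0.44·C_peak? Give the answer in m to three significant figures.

The plume is Gaussian with σ = √(2Dt) = √(2 × 0.18 × 210) = 8.695 m.
C/C_peak = exp(−Δx²/(2σ²)) = 0.44 ⇒ Δx = σ·√(−2 ln 0.44) = 8.695 × 1.281 = 11.14 m.
Width = 2Δx = 22.3 m.

22.3 m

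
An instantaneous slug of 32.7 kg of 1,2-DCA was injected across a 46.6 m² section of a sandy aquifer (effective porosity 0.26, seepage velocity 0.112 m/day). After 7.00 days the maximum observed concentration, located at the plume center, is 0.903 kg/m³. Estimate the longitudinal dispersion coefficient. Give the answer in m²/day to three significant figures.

0.102 m²/day

At the plume center C_max = M/(n_e·A·√(4πDt)), so D = M²/(4πt·(n_e·A·C_max)²).
n_e·A·C_max = 0.26 × 46.6 × 0.903 = 10.94 kg/m.
D = 32.7²/(4π × 7.00 × 10.94²) = 0.102 m²/day.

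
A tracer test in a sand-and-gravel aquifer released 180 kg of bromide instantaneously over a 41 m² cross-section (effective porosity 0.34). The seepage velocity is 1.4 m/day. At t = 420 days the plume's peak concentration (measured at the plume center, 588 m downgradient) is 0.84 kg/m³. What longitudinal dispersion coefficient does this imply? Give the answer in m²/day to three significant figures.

At the plume center C_max = M/(n_e·A·√(4πDt)), so D = M²/(4πt·(n_e·A·C_max)²).
n_e·A·C_max = 0.34 × 41 × 0.84 = 11.71 kg/m.
D = 180²/(4π × 420 × 11.71²) = 0.0448 m²/day.

0.0448 m²/day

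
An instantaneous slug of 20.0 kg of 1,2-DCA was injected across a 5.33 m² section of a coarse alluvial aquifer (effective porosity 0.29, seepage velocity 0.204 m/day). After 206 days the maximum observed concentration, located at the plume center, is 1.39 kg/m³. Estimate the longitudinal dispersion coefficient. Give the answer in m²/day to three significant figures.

At the plume center C_max = M/(n_e·A·√(4πDt)), so D = M²/(4πt·(n_e·A·C_max)²).
n_e·A·C_max = 0.29 × 5.33 × 1.39 = 2.149 kg/m.
D = 20.0²/(4π × 206 × 2.149²) = 0.0335 m²/day.

0.0335 m²/day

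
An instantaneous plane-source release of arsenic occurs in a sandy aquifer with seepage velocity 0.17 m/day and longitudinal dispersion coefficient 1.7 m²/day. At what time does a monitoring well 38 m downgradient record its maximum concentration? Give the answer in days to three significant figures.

For the 1D instantaneous-source solution, setting ∂C/∂t = 0 at fixed x gives v²t² + 2Dt − x² = 0, so t = (√(D² + v²x²) − D)/v².
√(D² + v²x²) = √(1.7² + 0.17² × 38²) = 6.680; v² = 0.0289.
t = (6.680 − 1.7)/0.0289 = 172 days (vs. the pure-advection estimate x/v = 224 d).

172 days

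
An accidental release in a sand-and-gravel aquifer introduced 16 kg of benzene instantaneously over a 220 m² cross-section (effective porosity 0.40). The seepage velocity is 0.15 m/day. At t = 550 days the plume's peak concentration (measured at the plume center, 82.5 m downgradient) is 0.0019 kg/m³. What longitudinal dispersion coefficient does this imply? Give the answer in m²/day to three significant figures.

1.32 m²/day

At the plume center C_max = M/(n_e·A·√(4πDt)), so D = M²/(4πt·(n_e·A·C_max)²).
n_e·A·C_max = 0.40 × 220 × 0.0019 = 0.1672 kg/m.
D = 16²/(4π × 550 × 0.1672²) = 1.32 m²/day.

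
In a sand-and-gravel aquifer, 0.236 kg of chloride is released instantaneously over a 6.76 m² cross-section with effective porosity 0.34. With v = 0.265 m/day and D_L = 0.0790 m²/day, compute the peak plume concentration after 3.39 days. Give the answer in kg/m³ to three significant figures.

The peak of an instantaneous 1D plume sits at x = vt; there the Gaussian factor is 1 and C_max = M/(n_e·A·√(4πDt)), where n_e·A is the pore area the mass is dissolved in.
√(4πDt) = √(4π × 0.0790 × 3.39) = 1.835 m, so C_max = 0.236/(0.34 × 6.76 × 1.835) = 0.0560 kg/m³.

0.0560 kg/m³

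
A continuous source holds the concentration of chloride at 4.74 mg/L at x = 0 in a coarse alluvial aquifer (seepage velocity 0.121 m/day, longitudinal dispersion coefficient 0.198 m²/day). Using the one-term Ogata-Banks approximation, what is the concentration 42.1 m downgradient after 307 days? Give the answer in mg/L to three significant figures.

For a continuous step input, C/C₀ ≈ ½·erfc((x−vt)/(2√(Dt))).
vt = 0.121 × 307 = 37.147 m and 2√(Dt) = 2√(0.198 × 307) = 15.59 m.
Argument (x−vt)/(2√(Dt)) = (42.1 − 37.147)/15.59 = 0.3177; ½·erfc(0.3177) = 0.3266.
C = 4.74 × 0.3266 = 1.55 mg/L.

1.55 mg/L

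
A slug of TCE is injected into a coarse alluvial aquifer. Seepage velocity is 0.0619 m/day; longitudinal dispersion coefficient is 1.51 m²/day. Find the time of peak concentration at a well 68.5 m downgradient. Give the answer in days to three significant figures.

781 days

For the 1D instantaneous-source solution, setting ∂C/∂t = 0 at fixed x gives v²t² + 2Dt − x² = 0, so t = (√(D² + v²x²) − D)/v².
√(D² + v²x²) = √(1.51² + 0.0619² × 68.5²) = 4.501; v² = 0.00383161.
t = (4.501 − 1.51)/0.00383161 = 781 days (vs. the pure-advection estimate x/v = 1110 d).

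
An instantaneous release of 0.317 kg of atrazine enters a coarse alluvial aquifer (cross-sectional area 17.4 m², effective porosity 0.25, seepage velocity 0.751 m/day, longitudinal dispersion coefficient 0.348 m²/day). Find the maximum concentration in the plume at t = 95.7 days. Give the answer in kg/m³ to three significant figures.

0.00356 kg/m³

The peak of an instantaneous 1D plume sits at x = vt; there the Gaussian factor is 1 and C_max = M/(n_e·A·√(4πDt)), where n_e·A is the pore area the mass is dissolved in.
√(4πDt) = √(4π × 0.348 × 95.7) = 20.46 m, so C_max = 0.317/(0.25 × 17.4 × 20.46) = 0.00356 kg/m³.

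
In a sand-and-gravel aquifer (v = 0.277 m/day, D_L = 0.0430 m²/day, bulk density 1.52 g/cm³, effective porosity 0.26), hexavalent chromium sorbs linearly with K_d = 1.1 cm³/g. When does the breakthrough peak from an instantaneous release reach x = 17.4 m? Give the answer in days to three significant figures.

Retardation factor R = 1 + ρ_b·K_d/n = 1 + 1.52 × 1.1/0.26 = 7.431.
Sorption retards both mechanisms: v_R = v/R = 0.03728 m/day, D_R = D/R = 0.005787 m²/day.
Peak time from v_R²t² + 2D_R t − x² = 0: t = (√(D_R² + v_R²x²) − D_R)/v_R².
√(D_R² + v_R²x²) = √(0.005787² + 0.03728² × 17.4²) = 0.6487; v_R² = 0.001390.
t = (0.6487 − 0.005787)/0.001390 = 463 days.

463 days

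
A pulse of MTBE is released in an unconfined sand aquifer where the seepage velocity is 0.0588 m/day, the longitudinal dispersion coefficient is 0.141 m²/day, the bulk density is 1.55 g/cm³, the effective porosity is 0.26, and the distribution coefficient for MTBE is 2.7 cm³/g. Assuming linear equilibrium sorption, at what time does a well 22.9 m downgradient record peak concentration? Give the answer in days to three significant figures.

Retardation factor R = 1 + ρ_b·K_d/n = 1 + 1.55 × 2.7/0.26 = 17.10.
Sorption retards both mechanisms: v_R = v/R = 0.003439 m/day, D_R = D/R = 0.008246 m²/day.
Peak time from v_R²t² + 2D_R t − x² = 0: t = (√(D_R² + v_R²x²) − D_R)/v_R².
√(D_R² + v_R²x²) = √(0.008246² + 0.003439² × 22.9²) = 0.07918; v_R² = 1.183e-05.
t = (0.07918 − 0.008246)/1.183e-05 = 6000 days.

6000 days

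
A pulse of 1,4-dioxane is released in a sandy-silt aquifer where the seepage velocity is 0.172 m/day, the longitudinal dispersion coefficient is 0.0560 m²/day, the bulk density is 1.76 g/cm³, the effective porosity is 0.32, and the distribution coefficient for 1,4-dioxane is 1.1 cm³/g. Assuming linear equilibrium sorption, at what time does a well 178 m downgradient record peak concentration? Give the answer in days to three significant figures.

7280 days

Retardation factor R = 1 + ρ_b·K_d/n = 1 + 1.76 × 1.1/0.32 = 7.050.
Sorption retards both mechanisms: v_R = v/R = 0.02440 m/day, D_R = D/R = 0.007943 m²/day.
Peak time from v_R²t² + 2D_R t − x² = 0: t = (√(D_R² + v_R²x²) − D_R)/v_R².
√(D_R² + v_R²x²) = √(0.007943² + 0.02440² × 178²) = 4.343; v_R² = 0.0005954.
t = (4.343 − 0.007943)/0.0005954 = 7280 days.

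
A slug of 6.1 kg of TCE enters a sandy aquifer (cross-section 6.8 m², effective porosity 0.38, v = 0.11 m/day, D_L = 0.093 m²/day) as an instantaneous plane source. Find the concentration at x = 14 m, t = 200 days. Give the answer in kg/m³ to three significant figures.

For an instantaneous plane source, C(x,t) = M/(n_e·A·√(4πDt)) · exp(−(x−vt)²/(4Dt)), with n_e·A the pore (flow) area.
Plume center vt = 0.11 × 200 = 22 m, so the well at 14 m is 8 m upgradient of the peak.
√(4πDt) = 15.29 m, giving peak height M/(n_e·A·√(4πDt)) = 6.1/(0.38 × 6.8 × 15.29) = 0.1544 kg/m³.
(x−vt)²/(4Dt) = (-8)²/(4 × 0.093 × 200) = 0.8602; exp(−0.8602) = 0.4231.
C = 0.1544 × 0.4231 = 0.0653 kg/m³.

0.0653 kg/m³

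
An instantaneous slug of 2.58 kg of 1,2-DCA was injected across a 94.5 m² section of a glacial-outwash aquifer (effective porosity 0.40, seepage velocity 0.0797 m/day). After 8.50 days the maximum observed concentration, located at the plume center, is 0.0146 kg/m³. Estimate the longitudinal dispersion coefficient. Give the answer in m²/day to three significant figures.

At the plume center C_max = M/(n_e·A·√(4πDt)), so D = M²/(4πt·(n_e·A·C_max)²).
n_e·A·C_max = 0.40 × 94.5 × 0.0146 = 0.5519 kg/m.
D = 2.58²/(4π × 8.50 × 0.5519²) = 0.205 m²/day.

0.205 m²/day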